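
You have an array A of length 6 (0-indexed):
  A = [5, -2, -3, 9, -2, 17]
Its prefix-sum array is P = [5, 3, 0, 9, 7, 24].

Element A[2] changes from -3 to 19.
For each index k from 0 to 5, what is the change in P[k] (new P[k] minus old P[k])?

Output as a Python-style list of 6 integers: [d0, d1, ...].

Answer: [0, 0, 22, 22, 22, 22]

Derivation:
Element change: A[2] -3 -> 19, delta = 22
For k < 2: P[k] unchanged, delta_P[k] = 0
For k >= 2: P[k] shifts by exactly 22
Delta array: [0, 0, 22, 22, 22, 22]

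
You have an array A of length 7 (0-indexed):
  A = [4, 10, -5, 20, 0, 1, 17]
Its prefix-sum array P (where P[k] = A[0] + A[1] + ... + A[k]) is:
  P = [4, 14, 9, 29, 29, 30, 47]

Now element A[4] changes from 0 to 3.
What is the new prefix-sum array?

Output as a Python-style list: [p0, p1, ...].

Answer: [4, 14, 9, 29, 32, 33, 50]

Derivation:
Change: A[4] 0 -> 3, delta = 3
P[k] for k < 4: unchanged (A[4] not included)
P[k] for k >= 4: shift by delta = 3
  P[0] = 4 + 0 = 4
  P[1] = 14 + 0 = 14
  P[2] = 9 + 0 = 9
  P[3] = 29 + 0 = 29
  P[4] = 29 + 3 = 32
  P[5] = 30 + 3 = 33
  P[6] = 47 + 3 = 50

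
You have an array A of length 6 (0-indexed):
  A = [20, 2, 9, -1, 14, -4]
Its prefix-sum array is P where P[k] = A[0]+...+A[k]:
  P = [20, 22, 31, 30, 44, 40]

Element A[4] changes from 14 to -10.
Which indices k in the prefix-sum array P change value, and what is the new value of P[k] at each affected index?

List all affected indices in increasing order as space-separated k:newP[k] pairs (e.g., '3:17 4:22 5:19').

Answer: 4:20 5:16

Derivation:
P[k] = A[0] + ... + A[k]
P[k] includes A[4] iff k >= 4
Affected indices: 4, 5, ..., 5; delta = -24
  P[4]: 44 + -24 = 20
  P[5]: 40 + -24 = 16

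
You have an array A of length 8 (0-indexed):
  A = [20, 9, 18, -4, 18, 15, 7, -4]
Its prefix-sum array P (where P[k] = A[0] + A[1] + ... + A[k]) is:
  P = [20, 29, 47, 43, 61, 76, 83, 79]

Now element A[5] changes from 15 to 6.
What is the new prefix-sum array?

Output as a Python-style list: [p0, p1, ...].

Answer: [20, 29, 47, 43, 61, 67, 74, 70]

Derivation:
Change: A[5] 15 -> 6, delta = -9
P[k] for k < 5: unchanged (A[5] not included)
P[k] for k >= 5: shift by delta = -9
  P[0] = 20 + 0 = 20
  P[1] = 29 + 0 = 29
  P[2] = 47 + 0 = 47
  P[3] = 43 + 0 = 43
  P[4] = 61 + 0 = 61
  P[5] = 76 + -9 = 67
  P[6] = 83 + -9 = 74
  P[7] = 79 + -9 = 70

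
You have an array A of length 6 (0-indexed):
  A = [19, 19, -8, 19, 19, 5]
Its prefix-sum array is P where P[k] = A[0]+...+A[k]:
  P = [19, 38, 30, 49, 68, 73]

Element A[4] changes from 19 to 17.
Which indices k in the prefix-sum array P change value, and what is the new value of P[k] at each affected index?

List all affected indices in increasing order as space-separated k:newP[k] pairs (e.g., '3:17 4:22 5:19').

Answer: 4:66 5:71

Derivation:
P[k] = A[0] + ... + A[k]
P[k] includes A[4] iff k >= 4
Affected indices: 4, 5, ..., 5; delta = -2
  P[4]: 68 + -2 = 66
  P[5]: 73 + -2 = 71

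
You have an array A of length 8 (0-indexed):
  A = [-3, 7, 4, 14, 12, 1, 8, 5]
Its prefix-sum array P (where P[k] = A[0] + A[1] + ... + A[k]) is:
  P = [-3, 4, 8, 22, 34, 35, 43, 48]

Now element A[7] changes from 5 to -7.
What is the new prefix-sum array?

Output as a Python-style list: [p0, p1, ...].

Change: A[7] 5 -> -7, delta = -12
P[k] for k < 7: unchanged (A[7] not included)
P[k] for k >= 7: shift by delta = -12
  P[0] = -3 + 0 = -3
  P[1] = 4 + 0 = 4
  P[2] = 8 + 0 = 8
  P[3] = 22 + 0 = 22
  P[4] = 34 + 0 = 34
  P[5] = 35 + 0 = 35
  P[6] = 43 + 0 = 43
  P[7] = 48 + -12 = 36

Answer: [-3, 4, 8, 22, 34, 35, 43, 36]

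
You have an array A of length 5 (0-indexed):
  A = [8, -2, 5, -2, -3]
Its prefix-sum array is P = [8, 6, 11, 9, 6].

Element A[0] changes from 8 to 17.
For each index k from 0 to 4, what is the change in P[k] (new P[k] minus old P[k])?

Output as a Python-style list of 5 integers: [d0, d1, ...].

Answer: [9, 9, 9, 9, 9]

Derivation:
Element change: A[0] 8 -> 17, delta = 9
For k < 0: P[k] unchanged, delta_P[k] = 0
For k >= 0: P[k] shifts by exactly 9
Delta array: [9, 9, 9, 9, 9]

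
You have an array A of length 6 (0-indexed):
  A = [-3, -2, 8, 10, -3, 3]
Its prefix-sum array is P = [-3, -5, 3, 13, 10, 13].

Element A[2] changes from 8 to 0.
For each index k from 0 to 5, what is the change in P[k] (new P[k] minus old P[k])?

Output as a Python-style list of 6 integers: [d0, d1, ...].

Element change: A[2] 8 -> 0, delta = -8
For k < 2: P[k] unchanged, delta_P[k] = 0
For k >= 2: P[k] shifts by exactly -8
Delta array: [0, 0, -8, -8, -8, -8]

Answer: [0, 0, -8, -8, -8, -8]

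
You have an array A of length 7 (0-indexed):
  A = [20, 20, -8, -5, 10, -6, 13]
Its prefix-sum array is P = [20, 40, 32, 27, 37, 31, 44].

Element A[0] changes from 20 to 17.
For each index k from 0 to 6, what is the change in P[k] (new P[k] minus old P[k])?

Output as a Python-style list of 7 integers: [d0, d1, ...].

Element change: A[0] 20 -> 17, delta = -3
For k < 0: P[k] unchanged, delta_P[k] = 0
For k >= 0: P[k] shifts by exactly -3
Delta array: [-3, -3, -3, -3, -3, -3, -3]

Answer: [-3, -3, -3, -3, -3, -3, -3]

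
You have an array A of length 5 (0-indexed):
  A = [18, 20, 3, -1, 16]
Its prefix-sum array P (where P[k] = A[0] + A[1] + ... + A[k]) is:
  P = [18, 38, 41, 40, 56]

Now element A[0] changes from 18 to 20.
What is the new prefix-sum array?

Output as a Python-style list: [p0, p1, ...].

Change: A[0] 18 -> 20, delta = 2
P[k] for k < 0: unchanged (A[0] not included)
P[k] for k >= 0: shift by delta = 2
  P[0] = 18 + 2 = 20
  P[1] = 38 + 2 = 40
  P[2] = 41 + 2 = 43
  P[3] = 40 + 2 = 42
  P[4] = 56 + 2 = 58

Answer: [20, 40, 43, 42, 58]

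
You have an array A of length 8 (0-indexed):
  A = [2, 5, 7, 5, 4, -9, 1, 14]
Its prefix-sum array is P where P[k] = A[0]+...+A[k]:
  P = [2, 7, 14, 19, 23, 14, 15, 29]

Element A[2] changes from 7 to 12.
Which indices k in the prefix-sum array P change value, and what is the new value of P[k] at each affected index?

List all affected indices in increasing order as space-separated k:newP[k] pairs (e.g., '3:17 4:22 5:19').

Answer: 2:19 3:24 4:28 5:19 6:20 7:34

Derivation:
P[k] = A[0] + ... + A[k]
P[k] includes A[2] iff k >= 2
Affected indices: 2, 3, ..., 7; delta = 5
  P[2]: 14 + 5 = 19
  P[3]: 19 + 5 = 24
  P[4]: 23 + 5 = 28
  P[5]: 14 + 5 = 19
  P[6]: 15 + 5 = 20
  P[7]: 29 + 5 = 34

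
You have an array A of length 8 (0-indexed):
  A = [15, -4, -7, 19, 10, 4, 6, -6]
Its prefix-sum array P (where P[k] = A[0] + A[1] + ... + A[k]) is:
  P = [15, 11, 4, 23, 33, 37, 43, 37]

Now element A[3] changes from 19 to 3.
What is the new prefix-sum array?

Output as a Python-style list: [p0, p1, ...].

Change: A[3] 19 -> 3, delta = -16
P[k] for k < 3: unchanged (A[3] not included)
P[k] for k >= 3: shift by delta = -16
  P[0] = 15 + 0 = 15
  P[1] = 11 + 0 = 11
  P[2] = 4 + 0 = 4
  P[3] = 23 + -16 = 7
  P[4] = 33 + -16 = 17
  P[5] = 37 + -16 = 21
  P[6] = 43 + -16 = 27
  P[7] = 37 + -16 = 21

Answer: [15, 11, 4, 7, 17, 21, 27, 21]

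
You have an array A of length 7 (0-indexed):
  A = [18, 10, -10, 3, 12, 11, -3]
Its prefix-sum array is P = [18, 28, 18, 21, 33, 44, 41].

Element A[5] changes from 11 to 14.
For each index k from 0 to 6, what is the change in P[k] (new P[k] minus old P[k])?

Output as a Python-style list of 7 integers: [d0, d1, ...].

Element change: A[5] 11 -> 14, delta = 3
For k < 5: P[k] unchanged, delta_P[k] = 0
For k >= 5: P[k] shifts by exactly 3
Delta array: [0, 0, 0, 0, 0, 3, 3]

Answer: [0, 0, 0, 0, 0, 3, 3]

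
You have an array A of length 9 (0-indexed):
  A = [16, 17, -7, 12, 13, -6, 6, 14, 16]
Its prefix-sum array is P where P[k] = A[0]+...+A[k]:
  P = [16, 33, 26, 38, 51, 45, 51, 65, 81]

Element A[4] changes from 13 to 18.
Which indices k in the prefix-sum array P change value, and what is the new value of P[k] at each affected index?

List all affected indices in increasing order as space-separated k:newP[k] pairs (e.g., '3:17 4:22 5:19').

P[k] = A[0] + ... + A[k]
P[k] includes A[4] iff k >= 4
Affected indices: 4, 5, ..., 8; delta = 5
  P[4]: 51 + 5 = 56
  P[5]: 45 + 5 = 50
  P[6]: 51 + 5 = 56
  P[7]: 65 + 5 = 70
  P[8]: 81 + 5 = 86

Answer: 4:56 5:50 6:56 7:70 8:86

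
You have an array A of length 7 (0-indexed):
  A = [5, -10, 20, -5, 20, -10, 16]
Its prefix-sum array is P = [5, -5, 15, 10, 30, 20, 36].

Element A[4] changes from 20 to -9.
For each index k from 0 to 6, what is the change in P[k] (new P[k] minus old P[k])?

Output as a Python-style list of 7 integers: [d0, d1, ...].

Element change: A[4] 20 -> -9, delta = -29
For k < 4: P[k] unchanged, delta_P[k] = 0
For k >= 4: P[k] shifts by exactly -29
Delta array: [0, 0, 0, 0, -29, -29, -29]

Answer: [0, 0, 0, 0, -29, -29, -29]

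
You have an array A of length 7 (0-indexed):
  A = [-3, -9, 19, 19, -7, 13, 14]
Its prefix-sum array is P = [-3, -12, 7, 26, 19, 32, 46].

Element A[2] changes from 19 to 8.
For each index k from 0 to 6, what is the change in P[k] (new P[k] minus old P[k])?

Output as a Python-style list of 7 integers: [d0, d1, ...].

Element change: A[2] 19 -> 8, delta = -11
For k < 2: P[k] unchanged, delta_P[k] = 0
For k >= 2: P[k] shifts by exactly -11
Delta array: [0, 0, -11, -11, -11, -11, -11]

Answer: [0, 0, -11, -11, -11, -11, -11]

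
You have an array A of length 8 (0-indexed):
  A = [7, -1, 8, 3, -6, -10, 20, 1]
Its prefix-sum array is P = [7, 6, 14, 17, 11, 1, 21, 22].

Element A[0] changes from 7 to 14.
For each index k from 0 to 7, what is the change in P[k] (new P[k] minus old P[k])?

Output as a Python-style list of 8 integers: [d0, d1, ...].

Answer: [7, 7, 7, 7, 7, 7, 7, 7]

Derivation:
Element change: A[0] 7 -> 14, delta = 7
For k < 0: P[k] unchanged, delta_P[k] = 0
For k >= 0: P[k] shifts by exactly 7
Delta array: [7, 7, 7, 7, 7, 7, 7, 7]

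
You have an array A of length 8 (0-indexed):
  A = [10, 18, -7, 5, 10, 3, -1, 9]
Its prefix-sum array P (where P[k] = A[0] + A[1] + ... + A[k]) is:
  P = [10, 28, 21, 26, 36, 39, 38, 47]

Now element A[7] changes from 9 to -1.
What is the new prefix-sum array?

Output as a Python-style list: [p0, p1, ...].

Answer: [10, 28, 21, 26, 36, 39, 38, 37]

Derivation:
Change: A[7] 9 -> -1, delta = -10
P[k] for k < 7: unchanged (A[7] not included)
P[k] for k >= 7: shift by delta = -10
  P[0] = 10 + 0 = 10
  P[1] = 28 + 0 = 28
  P[2] = 21 + 0 = 21
  P[3] = 26 + 0 = 26
  P[4] = 36 + 0 = 36
  P[5] = 39 + 0 = 39
  P[6] = 38 + 0 = 38
  P[7] = 47 + -10 = 37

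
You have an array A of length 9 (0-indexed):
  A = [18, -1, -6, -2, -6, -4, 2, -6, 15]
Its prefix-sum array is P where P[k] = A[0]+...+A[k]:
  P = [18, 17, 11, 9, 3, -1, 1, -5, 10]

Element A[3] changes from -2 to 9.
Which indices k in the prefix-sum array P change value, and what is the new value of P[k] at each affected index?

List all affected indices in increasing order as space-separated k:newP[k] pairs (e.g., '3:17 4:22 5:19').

P[k] = A[0] + ... + A[k]
P[k] includes A[3] iff k >= 3
Affected indices: 3, 4, ..., 8; delta = 11
  P[3]: 9 + 11 = 20
  P[4]: 3 + 11 = 14
  P[5]: -1 + 11 = 10
  P[6]: 1 + 11 = 12
  P[7]: -5 + 11 = 6
  P[8]: 10 + 11 = 21

Answer: 3:20 4:14 5:10 6:12 7:6 8:21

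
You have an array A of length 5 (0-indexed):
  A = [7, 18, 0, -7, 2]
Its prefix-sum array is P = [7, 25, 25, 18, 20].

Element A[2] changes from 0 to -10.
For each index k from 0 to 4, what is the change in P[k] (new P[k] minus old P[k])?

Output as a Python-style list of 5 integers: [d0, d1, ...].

Answer: [0, 0, -10, -10, -10]

Derivation:
Element change: A[2] 0 -> -10, delta = -10
For k < 2: P[k] unchanged, delta_P[k] = 0
For k >= 2: P[k] shifts by exactly -10
Delta array: [0, 0, -10, -10, -10]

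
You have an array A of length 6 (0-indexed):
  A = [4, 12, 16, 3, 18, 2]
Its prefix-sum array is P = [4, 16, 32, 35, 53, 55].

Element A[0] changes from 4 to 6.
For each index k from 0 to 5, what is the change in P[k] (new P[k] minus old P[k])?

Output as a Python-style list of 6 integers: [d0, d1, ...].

Answer: [2, 2, 2, 2, 2, 2]

Derivation:
Element change: A[0] 4 -> 6, delta = 2
For k < 0: P[k] unchanged, delta_P[k] = 0
For k >= 0: P[k] shifts by exactly 2
Delta array: [2, 2, 2, 2, 2, 2]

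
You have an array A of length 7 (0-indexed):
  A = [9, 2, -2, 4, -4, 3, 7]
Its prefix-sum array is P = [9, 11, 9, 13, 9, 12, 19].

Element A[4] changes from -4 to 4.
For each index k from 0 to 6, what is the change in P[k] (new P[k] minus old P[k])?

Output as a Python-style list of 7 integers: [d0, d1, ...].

Element change: A[4] -4 -> 4, delta = 8
For k < 4: P[k] unchanged, delta_P[k] = 0
For k >= 4: P[k] shifts by exactly 8
Delta array: [0, 0, 0, 0, 8, 8, 8]

Answer: [0, 0, 0, 0, 8, 8, 8]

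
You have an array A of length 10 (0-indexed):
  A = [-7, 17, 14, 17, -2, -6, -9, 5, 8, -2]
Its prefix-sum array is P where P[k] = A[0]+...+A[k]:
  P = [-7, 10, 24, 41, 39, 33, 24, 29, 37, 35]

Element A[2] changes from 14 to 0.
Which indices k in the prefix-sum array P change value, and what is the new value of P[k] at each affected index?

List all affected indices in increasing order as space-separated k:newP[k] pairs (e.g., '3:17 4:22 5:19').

P[k] = A[0] + ... + A[k]
P[k] includes A[2] iff k >= 2
Affected indices: 2, 3, ..., 9; delta = -14
  P[2]: 24 + -14 = 10
  P[3]: 41 + -14 = 27
  P[4]: 39 + -14 = 25
  P[5]: 33 + -14 = 19
  P[6]: 24 + -14 = 10
  P[7]: 29 + -14 = 15
  P[8]: 37 + -14 = 23
  P[9]: 35 + -14 = 21

Answer: 2:10 3:27 4:25 5:19 6:10 7:15 8:23 9:21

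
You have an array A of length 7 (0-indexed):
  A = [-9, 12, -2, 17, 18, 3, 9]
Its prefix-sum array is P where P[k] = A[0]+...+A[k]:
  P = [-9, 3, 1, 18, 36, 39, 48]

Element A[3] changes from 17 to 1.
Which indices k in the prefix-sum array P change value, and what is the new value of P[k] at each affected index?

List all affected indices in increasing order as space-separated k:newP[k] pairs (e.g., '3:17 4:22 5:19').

Answer: 3:2 4:20 5:23 6:32

Derivation:
P[k] = A[0] + ... + A[k]
P[k] includes A[3] iff k >= 3
Affected indices: 3, 4, ..., 6; delta = -16
  P[3]: 18 + -16 = 2
  P[4]: 36 + -16 = 20
  P[5]: 39 + -16 = 23
  P[6]: 48 + -16 = 32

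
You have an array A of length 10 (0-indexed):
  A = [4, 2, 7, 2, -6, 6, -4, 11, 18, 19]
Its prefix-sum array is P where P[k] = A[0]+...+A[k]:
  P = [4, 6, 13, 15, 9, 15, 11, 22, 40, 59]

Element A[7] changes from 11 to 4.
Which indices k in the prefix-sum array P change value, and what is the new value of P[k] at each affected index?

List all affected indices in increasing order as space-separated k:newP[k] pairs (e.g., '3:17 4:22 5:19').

P[k] = A[0] + ... + A[k]
P[k] includes A[7] iff k >= 7
Affected indices: 7, 8, ..., 9; delta = -7
  P[7]: 22 + -7 = 15
  P[8]: 40 + -7 = 33
  P[9]: 59 + -7 = 52

Answer: 7:15 8:33 9:52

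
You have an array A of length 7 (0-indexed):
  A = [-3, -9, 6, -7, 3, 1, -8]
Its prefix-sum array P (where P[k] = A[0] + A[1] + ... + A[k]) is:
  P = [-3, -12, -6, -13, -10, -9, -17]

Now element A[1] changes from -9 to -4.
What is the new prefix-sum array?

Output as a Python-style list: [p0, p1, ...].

Answer: [-3, -7, -1, -8, -5, -4, -12]

Derivation:
Change: A[1] -9 -> -4, delta = 5
P[k] for k < 1: unchanged (A[1] not included)
P[k] for k >= 1: shift by delta = 5
  P[0] = -3 + 0 = -3
  P[1] = -12 + 5 = -7
  P[2] = -6 + 5 = -1
  P[3] = -13 + 5 = -8
  P[4] = -10 + 5 = -5
  P[5] = -9 + 5 = -4
  P[6] = -17 + 5 = -12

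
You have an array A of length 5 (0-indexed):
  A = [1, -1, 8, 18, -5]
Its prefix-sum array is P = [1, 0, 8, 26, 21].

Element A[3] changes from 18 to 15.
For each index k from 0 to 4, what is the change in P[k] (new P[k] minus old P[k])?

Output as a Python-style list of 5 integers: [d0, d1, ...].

Answer: [0, 0, 0, -3, -3]

Derivation:
Element change: A[3] 18 -> 15, delta = -3
For k < 3: P[k] unchanged, delta_P[k] = 0
For k >= 3: P[k] shifts by exactly -3
Delta array: [0, 0, 0, -3, -3]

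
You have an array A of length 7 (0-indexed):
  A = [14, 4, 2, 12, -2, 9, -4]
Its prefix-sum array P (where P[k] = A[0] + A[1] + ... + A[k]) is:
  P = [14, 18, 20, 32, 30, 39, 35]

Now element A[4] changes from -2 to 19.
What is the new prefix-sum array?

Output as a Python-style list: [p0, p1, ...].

Change: A[4] -2 -> 19, delta = 21
P[k] for k < 4: unchanged (A[4] not included)
P[k] for k >= 4: shift by delta = 21
  P[0] = 14 + 0 = 14
  P[1] = 18 + 0 = 18
  P[2] = 20 + 0 = 20
  P[3] = 32 + 0 = 32
  P[4] = 30 + 21 = 51
  P[5] = 39 + 21 = 60
  P[6] = 35 + 21 = 56

Answer: [14, 18, 20, 32, 51, 60, 56]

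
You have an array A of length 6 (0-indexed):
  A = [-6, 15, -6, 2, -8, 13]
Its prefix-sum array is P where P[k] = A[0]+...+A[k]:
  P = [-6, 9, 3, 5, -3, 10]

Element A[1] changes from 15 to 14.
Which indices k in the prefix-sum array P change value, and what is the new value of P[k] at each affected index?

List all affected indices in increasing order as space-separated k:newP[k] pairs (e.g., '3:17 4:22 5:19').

P[k] = A[0] + ... + A[k]
P[k] includes A[1] iff k >= 1
Affected indices: 1, 2, ..., 5; delta = -1
  P[1]: 9 + -1 = 8
  P[2]: 3 + -1 = 2
  P[3]: 5 + -1 = 4
  P[4]: -3 + -1 = -4
  P[5]: 10 + -1 = 9

Answer: 1:8 2:2 3:4 4:-4 5:9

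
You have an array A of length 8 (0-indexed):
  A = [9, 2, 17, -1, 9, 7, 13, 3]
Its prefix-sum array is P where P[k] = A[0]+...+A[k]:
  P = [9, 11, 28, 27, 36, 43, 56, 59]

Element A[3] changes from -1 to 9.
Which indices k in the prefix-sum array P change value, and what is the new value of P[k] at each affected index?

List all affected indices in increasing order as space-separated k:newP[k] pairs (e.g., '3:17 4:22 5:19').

Answer: 3:37 4:46 5:53 6:66 7:69

Derivation:
P[k] = A[0] + ... + A[k]
P[k] includes A[3] iff k >= 3
Affected indices: 3, 4, ..., 7; delta = 10
  P[3]: 27 + 10 = 37
  P[4]: 36 + 10 = 46
  P[5]: 43 + 10 = 53
  P[6]: 56 + 10 = 66
  P[7]: 59 + 10 = 69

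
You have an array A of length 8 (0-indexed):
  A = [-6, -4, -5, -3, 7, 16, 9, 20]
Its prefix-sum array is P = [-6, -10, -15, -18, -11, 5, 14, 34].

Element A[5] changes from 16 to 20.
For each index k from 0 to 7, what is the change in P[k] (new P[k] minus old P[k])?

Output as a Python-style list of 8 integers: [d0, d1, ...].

Element change: A[5] 16 -> 20, delta = 4
For k < 5: P[k] unchanged, delta_P[k] = 0
For k >= 5: P[k] shifts by exactly 4
Delta array: [0, 0, 0, 0, 0, 4, 4, 4]

Answer: [0, 0, 0, 0, 0, 4, 4, 4]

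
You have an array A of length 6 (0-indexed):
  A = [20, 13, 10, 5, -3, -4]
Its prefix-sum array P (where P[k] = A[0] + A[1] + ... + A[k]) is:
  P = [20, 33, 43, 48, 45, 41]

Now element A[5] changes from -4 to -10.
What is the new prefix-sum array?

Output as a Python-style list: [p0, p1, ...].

Answer: [20, 33, 43, 48, 45, 35]

Derivation:
Change: A[5] -4 -> -10, delta = -6
P[k] for k < 5: unchanged (A[5] not included)
P[k] for k >= 5: shift by delta = -6
  P[0] = 20 + 0 = 20
  P[1] = 33 + 0 = 33
  P[2] = 43 + 0 = 43
  P[3] = 48 + 0 = 48
  P[4] = 45 + 0 = 45
  P[5] = 41 + -6 = 35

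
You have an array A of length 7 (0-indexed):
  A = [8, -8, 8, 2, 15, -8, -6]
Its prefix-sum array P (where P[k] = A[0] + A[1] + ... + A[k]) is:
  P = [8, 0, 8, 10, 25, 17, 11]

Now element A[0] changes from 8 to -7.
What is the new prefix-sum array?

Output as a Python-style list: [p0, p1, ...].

Change: A[0] 8 -> -7, delta = -15
P[k] for k < 0: unchanged (A[0] not included)
P[k] for k >= 0: shift by delta = -15
  P[0] = 8 + -15 = -7
  P[1] = 0 + -15 = -15
  P[2] = 8 + -15 = -7
  P[3] = 10 + -15 = -5
  P[4] = 25 + -15 = 10
  P[5] = 17 + -15 = 2
  P[6] = 11 + -15 = -4

Answer: [-7, -15, -7, -5, 10, 2, -4]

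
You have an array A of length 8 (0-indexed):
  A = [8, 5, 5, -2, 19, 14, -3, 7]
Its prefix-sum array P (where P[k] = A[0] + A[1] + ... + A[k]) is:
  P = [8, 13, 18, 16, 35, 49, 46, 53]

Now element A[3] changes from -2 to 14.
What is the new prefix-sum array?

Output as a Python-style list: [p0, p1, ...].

Answer: [8, 13, 18, 32, 51, 65, 62, 69]

Derivation:
Change: A[3] -2 -> 14, delta = 16
P[k] for k < 3: unchanged (A[3] not included)
P[k] for k >= 3: shift by delta = 16
  P[0] = 8 + 0 = 8
  P[1] = 13 + 0 = 13
  P[2] = 18 + 0 = 18
  P[3] = 16 + 16 = 32
  P[4] = 35 + 16 = 51
  P[5] = 49 + 16 = 65
  P[6] = 46 + 16 = 62
  P[7] = 53 + 16 = 69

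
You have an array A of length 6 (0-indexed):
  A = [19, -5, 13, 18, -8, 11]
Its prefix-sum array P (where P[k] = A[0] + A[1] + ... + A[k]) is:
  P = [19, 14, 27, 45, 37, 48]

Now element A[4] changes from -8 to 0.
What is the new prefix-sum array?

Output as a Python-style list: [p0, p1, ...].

Answer: [19, 14, 27, 45, 45, 56]

Derivation:
Change: A[4] -8 -> 0, delta = 8
P[k] for k < 4: unchanged (A[4] not included)
P[k] for k >= 4: shift by delta = 8
  P[0] = 19 + 0 = 19
  P[1] = 14 + 0 = 14
  P[2] = 27 + 0 = 27
  P[3] = 45 + 0 = 45
  P[4] = 37 + 8 = 45
  P[5] = 48 + 8 = 56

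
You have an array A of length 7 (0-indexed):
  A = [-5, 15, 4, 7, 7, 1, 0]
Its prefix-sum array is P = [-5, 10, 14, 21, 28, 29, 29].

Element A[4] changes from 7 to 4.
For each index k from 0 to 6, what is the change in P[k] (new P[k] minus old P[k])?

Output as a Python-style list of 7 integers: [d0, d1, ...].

Element change: A[4] 7 -> 4, delta = -3
For k < 4: P[k] unchanged, delta_P[k] = 0
For k >= 4: P[k] shifts by exactly -3
Delta array: [0, 0, 0, 0, -3, -3, -3]

Answer: [0, 0, 0, 0, -3, -3, -3]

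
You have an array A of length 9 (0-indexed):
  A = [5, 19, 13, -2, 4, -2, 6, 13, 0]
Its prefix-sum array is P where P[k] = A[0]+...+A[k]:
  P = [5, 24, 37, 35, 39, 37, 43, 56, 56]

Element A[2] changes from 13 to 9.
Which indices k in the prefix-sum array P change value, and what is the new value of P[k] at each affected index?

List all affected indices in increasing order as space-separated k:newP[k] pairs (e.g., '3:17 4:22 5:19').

Answer: 2:33 3:31 4:35 5:33 6:39 7:52 8:52

Derivation:
P[k] = A[0] + ... + A[k]
P[k] includes A[2] iff k >= 2
Affected indices: 2, 3, ..., 8; delta = -4
  P[2]: 37 + -4 = 33
  P[3]: 35 + -4 = 31
  P[4]: 39 + -4 = 35
  P[5]: 37 + -4 = 33
  P[6]: 43 + -4 = 39
  P[7]: 56 + -4 = 52
  P[8]: 56 + -4 = 52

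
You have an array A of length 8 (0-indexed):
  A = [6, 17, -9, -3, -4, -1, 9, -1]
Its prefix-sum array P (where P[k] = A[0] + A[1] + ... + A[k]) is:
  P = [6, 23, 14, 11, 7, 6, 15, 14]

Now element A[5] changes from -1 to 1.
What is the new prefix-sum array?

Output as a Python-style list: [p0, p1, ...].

Change: A[5] -1 -> 1, delta = 2
P[k] for k < 5: unchanged (A[5] not included)
P[k] for k >= 5: shift by delta = 2
  P[0] = 6 + 0 = 6
  P[1] = 23 + 0 = 23
  P[2] = 14 + 0 = 14
  P[3] = 11 + 0 = 11
  P[4] = 7 + 0 = 7
  P[5] = 6 + 2 = 8
  P[6] = 15 + 2 = 17
  P[7] = 14 + 2 = 16

Answer: [6, 23, 14, 11, 7, 8, 17, 16]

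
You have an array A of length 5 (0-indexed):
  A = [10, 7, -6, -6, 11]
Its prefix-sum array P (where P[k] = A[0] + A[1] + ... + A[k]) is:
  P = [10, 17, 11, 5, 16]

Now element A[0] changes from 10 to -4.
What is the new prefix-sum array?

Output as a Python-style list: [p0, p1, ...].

Answer: [-4, 3, -3, -9, 2]

Derivation:
Change: A[0] 10 -> -4, delta = -14
P[k] for k < 0: unchanged (A[0] not included)
P[k] for k >= 0: shift by delta = -14
  P[0] = 10 + -14 = -4
  P[1] = 17 + -14 = 3
  P[2] = 11 + -14 = -3
  P[3] = 5 + -14 = -9
  P[4] = 16 + -14 = 2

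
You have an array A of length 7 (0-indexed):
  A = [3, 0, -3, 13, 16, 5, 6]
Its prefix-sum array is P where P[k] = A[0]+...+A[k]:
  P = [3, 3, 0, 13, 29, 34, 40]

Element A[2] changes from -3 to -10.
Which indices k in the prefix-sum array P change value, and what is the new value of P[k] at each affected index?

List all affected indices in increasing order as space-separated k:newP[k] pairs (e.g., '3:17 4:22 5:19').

P[k] = A[0] + ... + A[k]
P[k] includes A[2] iff k >= 2
Affected indices: 2, 3, ..., 6; delta = -7
  P[2]: 0 + -7 = -7
  P[3]: 13 + -7 = 6
  P[4]: 29 + -7 = 22
  P[5]: 34 + -7 = 27
  P[6]: 40 + -7 = 33

Answer: 2:-7 3:6 4:22 5:27 6:33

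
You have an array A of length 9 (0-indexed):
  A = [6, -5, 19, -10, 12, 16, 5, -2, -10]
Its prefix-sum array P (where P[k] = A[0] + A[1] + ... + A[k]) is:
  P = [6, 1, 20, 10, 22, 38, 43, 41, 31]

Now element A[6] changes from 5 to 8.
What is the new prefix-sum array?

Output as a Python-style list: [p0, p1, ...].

Answer: [6, 1, 20, 10, 22, 38, 46, 44, 34]

Derivation:
Change: A[6] 5 -> 8, delta = 3
P[k] for k < 6: unchanged (A[6] not included)
P[k] for k >= 6: shift by delta = 3
  P[0] = 6 + 0 = 6
  P[1] = 1 + 0 = 1
  P[2] = 20 + 0 = 20
  P[3] = 10 + 0 = 10
  P[4] = 22 + 0 = 22
  P[5] = 38 + 0 = 38
  P[6] = 43 + 3 = 46
  P[7] = 41 + 3 = 44
  P[8] = 31 + 3 = 34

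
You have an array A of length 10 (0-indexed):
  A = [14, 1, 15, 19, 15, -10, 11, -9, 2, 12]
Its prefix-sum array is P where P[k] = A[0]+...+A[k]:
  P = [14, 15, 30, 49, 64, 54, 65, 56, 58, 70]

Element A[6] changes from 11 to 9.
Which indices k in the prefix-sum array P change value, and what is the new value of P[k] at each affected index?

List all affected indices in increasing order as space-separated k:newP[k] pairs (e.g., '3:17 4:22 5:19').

P[k] = A[0] + ... + A[k]
P[k] includes A[6] iff k >= 6
Affected indices: 6, 7, ..., 9; delta = -2
  P[6]: 65 + -2 = 63
  P[7]: 56 + -2 = 54
  P[8]: 58 + -2 = 56
  P[9]: 70 + -2 = 68

Answer: 6:63 7:54 8:56 9:68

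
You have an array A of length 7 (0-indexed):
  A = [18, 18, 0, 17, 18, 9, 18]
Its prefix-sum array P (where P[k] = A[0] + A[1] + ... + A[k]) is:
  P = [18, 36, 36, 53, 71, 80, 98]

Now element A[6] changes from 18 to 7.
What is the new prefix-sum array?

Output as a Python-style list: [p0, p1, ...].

Change: A[6] 18 -> 7, delta = -11
P[k] for k < 6: unchanged (A[6] not included)
P[k] for k >= 6: shift by delta = -11
  P[0] = 18 + 0 = 18
  P[1] = 36 + 0 = 36
  P[2] = 36 + 0 = 36
  P[3] = 53 + 0 = 53
  P[4] = 71 + 0 = 71
  P[5] = 80 + 0 = 80
  P[6] = 98 + -11 = 87

Answer: [18, 36, 36, 53, 71, 80, 87]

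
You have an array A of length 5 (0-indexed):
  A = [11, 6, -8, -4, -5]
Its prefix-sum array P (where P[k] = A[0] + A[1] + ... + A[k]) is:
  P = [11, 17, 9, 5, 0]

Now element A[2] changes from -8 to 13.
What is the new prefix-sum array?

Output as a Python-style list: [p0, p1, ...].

Answer: [11, 17, 30, 26, 21]

Derivation:
Change: A[2] -8 -> 13, delta = 21
P[k] for k < 2: unchanged (A[2] not included)
P[k] for k >= 2: shift by delta = 21
  P[0] = 11 + 0 = 11
  P[1] = 17 + 0 = 17
  P[2] = 9 + 21 = 30
  P[3] = 5 + 21 = 26
  P[4] = 0 + 21 = 21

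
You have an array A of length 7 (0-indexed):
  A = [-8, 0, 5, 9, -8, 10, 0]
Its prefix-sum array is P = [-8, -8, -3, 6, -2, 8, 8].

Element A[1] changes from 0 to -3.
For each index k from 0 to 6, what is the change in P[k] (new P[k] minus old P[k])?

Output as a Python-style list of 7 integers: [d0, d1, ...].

Element change: A[1] 0 -> -3, delta = -3
For k < 1: P[k] unchanged, delta_P[k] = 0
For k >= 1: P[k] shifts by exactly -3
Delta array: [0, -3, -3, -3, -3, -3, -3]

Answer: [0, -3, -3, -3, -3, -3, -3]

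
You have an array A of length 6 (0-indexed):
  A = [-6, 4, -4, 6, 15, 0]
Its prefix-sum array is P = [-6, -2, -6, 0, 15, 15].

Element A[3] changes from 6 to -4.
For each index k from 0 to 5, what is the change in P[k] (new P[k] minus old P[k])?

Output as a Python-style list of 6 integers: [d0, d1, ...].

Element change: A[3] 6 -> -4, delta = -10
For k < 3: P[k] unchanged, delta_P[k] = 0
For k >= 3: P[k] shifts by exactly -10
Delta array: [0, 0, 0, -10, -10, -10]

Answer: [0, 0, 0, -10, -10, -10]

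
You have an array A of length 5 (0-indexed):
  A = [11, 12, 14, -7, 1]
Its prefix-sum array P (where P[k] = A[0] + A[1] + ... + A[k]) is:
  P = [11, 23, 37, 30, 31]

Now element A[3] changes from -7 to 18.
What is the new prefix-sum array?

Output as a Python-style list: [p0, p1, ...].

Change: A[3] -7 -> 18, delta = 25
P[k] for k < 3: unchanged (A[3] not included)
P[k] for k >= 3: shift by delta = 25
  P[0] = 11 + 0 = 11
  P[1] = 23 + 0 = 23
  P[2] = 37 + 0 = 37
  P[3] = 30 + 25 = 55
  P[4] = 31 + 25 = 56

Answer: [11, 23, 37, 55, 56]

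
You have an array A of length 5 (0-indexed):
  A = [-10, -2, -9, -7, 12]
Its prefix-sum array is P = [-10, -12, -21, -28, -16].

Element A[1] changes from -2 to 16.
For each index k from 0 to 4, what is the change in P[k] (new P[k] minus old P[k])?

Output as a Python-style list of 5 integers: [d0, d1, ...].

Answer: [0, 18, 18, 18, 18]

Derivation:
Element change: A[1] -2 -> 16, delta = 18
For k < 1: P[k] unchanged, delta_P[k] = 0
For k >= 1: P[k] shifts by exactly 18
Delta array: [0, 18, 18, 18, 18]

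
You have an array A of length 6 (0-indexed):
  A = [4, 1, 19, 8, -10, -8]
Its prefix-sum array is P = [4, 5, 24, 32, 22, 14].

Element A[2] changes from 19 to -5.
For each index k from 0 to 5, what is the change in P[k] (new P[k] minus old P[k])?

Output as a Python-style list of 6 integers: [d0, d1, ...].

Element change: A[2] 19 -> -5, delta = -24
For k < 2: P[k] unchanged, delta_P[k] = 0
For k >= 2: P[k] shifts by exactly -24
Delta array: [0, 0, -24, -24, -24, -24]

Answer: [0, 0, -24, -24, -24, -24]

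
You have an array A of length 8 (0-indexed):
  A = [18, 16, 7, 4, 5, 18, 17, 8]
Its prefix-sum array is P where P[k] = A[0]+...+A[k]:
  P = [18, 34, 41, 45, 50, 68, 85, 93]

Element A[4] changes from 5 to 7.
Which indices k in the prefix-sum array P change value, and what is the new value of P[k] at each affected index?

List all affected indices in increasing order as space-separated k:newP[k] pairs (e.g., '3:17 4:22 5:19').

Answer: 4:52 5:70 6:87 7:95

Derivation:
P[k] = A[0] + ... + A[k]
P[k] includes A[4] iff k >= 4
Affected indices: 4, 5, ..., 7; delta = 2
  P[4]: 50 + 2 = 52
  P[5]: 68 + 2 = 70
  P[6]: 85 + 2 = 87
  P[7]: 93 + 2 = 95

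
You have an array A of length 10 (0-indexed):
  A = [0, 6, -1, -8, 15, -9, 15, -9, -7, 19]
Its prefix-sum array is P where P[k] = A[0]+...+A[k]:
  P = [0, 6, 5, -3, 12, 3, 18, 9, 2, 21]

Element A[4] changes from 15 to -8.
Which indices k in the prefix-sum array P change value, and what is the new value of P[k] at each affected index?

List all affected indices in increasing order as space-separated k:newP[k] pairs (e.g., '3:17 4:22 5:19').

Answer: 4:-11 5:-20 6:-5 7:-14 8:-21 9:-2

Derivation:
P[k] = A[0] + ... + A[k]
P[k] includes A[4] iff k >= 4
Affected indices: 4, 5, ..., 9; delta = -23
  P[4]: 12 + -23 = -11
  P[5]: 3 + -23 = -20
  P[6]: 18 + -23 = -5
  P[7]: 9 + -23 = -14
  P[8]: 2 + -23 = -21
  P[9]: 21 + -23 = -2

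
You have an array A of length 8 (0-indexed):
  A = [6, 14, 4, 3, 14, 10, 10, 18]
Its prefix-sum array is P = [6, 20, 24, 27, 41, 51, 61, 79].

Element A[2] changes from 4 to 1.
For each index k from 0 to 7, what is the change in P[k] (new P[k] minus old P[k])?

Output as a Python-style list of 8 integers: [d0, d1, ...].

Answer: [0, 0, -3, -3, -3, -3, -3, -3]

Derivation:
Element change: A[2] 4 -> 1, delta = -3
For k < 2: P[k] unchanged, delta_P[k] = 0
For k >= 2: P[k] shifts by exactly -3
Delta array: [0, 0, -3, -3, -3, -3, -3, -3]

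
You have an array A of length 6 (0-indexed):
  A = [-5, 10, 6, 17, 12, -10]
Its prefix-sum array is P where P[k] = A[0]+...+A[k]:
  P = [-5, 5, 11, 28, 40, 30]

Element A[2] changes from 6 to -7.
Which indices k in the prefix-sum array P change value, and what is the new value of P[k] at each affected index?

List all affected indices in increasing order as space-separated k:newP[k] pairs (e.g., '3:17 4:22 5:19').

P[k] = A[0] + ... + A[k]
P[k] includes A[2] iff k >= 2
Affected indices: 2, 3, ..., 5; delta = -13
  P[2]: 11 + -13 = -2
  P[3]: 28 + -13 = 15
  P[4]: 40 + -13 = 27
  P[5]: 30 + -13 = 17

Answer: 2:-2 3:15 4:27 5:17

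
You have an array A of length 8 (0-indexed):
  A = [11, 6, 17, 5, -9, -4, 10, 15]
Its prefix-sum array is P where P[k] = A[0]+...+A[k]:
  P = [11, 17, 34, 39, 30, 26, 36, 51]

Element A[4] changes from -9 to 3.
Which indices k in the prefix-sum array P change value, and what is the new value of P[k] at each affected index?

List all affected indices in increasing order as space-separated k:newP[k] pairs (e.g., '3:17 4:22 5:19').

Answer: 4:42 5:38 6:48 7:63

Derivation:
P[k] = A[0] + ... + A[k]
P[k] includes A[4] iff k >= 4
Affected indices: 4, 5, ..., 7; delta = 12
  P[4]: 30 + 12 = 42
  P[5]: 26 + 12 = 38
  P[6]: 36 + 12 = 48
  P[7]: 51 + 12 = 63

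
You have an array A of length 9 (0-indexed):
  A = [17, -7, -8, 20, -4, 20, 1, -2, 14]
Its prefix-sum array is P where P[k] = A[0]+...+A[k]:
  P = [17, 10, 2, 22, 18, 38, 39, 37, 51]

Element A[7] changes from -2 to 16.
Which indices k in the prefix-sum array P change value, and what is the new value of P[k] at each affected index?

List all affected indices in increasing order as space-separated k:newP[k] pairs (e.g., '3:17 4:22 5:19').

P[k] = A[0] + ... + A[k]
P[k] includes A[7] iff k >= 7
Affected indices: 7, 8, ..., 8; delta = 18
  P[7]: 37 + 18 = 55
  P[8]: 51 + 18 = 69

Answer: 7:55 8:69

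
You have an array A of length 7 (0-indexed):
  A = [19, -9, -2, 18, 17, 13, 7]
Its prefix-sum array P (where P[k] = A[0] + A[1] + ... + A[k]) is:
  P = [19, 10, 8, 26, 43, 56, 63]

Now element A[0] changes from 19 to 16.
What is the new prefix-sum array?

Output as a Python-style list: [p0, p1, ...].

Change: A[0] 19 -> 16, delta = -3
P[k] for k < 0: unchanged (A[0] not included)
P[k] for k >= 0: shift by delta = -3
  P[0] = 19 + -3 = 16
  P[1] = 10 + -3 = 7
  P[2] = 8 + -3 = 5
  P[3] = 26 + -3 = 23
  P[4] = 43 + -3 = 40
  P[5] = 56 + -3 = 53
  P[6] = 63 + -3 = 60

Answer: [16, 7, 5, 23, 40, 53, 60]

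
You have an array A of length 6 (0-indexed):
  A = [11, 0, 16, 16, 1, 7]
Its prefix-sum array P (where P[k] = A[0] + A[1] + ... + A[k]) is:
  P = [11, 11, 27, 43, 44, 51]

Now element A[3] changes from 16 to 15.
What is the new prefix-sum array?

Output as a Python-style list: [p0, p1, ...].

Answer: [11, 11, 27, 42, 43, 50]

Derivation:
Change: A[3] 16 -> 15, delta = -1
P[k] for k < 3: unchanged (A[3] not included)
P[k] for k >= 3: shift by delta = -1
  P[0] = 11 + 0 = 11
  P[1] = 11 + 0 = 11
  P[2] = 27 + 0 = 27
  P[3] = 43 + -1 = 42
  P[4] = 44 + -1 = 43
  P[5] = 51 + -1 = 50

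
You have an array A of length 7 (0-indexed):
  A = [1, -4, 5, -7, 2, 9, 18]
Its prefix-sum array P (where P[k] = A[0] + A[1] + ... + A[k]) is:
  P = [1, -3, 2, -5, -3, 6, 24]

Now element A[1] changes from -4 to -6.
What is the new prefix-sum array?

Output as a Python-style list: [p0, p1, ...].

Answer: [1, -5, 0, -7, -5, 4, 22]

Derivation:
Change: A[1] -4 -> -6, delta = -2
P[k] for k < 1: unchanged (A[1] not included)
P[k] for k >= 1: shift by delta = -2
  P[0] = 1 + 0 = 1
  P[1] = -3 + -2 = -5
  P[2] = 2 + -2 = 0
  P[3] = -5 + -2 = -7
  P[4] = -3 + -2 = -5
  P[5] = 6 + -2 = 4
  P[6] = 24 + -2 = 22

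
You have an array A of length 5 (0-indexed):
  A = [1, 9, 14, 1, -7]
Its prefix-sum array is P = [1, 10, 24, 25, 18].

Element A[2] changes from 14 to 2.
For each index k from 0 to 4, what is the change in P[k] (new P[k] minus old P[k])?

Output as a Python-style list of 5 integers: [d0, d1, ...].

Answer: [0, 0, -12, -12, -12]

Derivation:
Element change: A[2] 14 -> 2, delta = -12
For k < 2: P[k] unchanged, delta_P[k] = 0
For k >= 2: P[k] shifts by exactly -12
Delta array: [0, 0, -12, -12, -12]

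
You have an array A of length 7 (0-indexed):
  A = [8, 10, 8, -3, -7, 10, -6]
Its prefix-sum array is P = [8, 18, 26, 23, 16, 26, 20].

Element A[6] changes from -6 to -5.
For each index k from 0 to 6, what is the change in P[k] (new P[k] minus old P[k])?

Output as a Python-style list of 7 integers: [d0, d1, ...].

Element change: A[6] -6 -> -5, delta = 1
For k < 6: P[k] unchanged, delta_P[k] = 0
For k >= 6: P[k] shifts by exactly 1
Delta array: [0, 0, 0, 0, 0, 0, 1]

Answer: [0, 0, 0, 0, 0, 0, 1]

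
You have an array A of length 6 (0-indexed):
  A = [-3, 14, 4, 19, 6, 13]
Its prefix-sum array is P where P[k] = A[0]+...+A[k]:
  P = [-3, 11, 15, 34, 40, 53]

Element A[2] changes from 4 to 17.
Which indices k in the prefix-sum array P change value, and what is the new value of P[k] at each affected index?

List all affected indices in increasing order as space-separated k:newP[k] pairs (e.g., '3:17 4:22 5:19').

P[k] = A[0] + ... + A[k]
P[k] includes A[2] iff k >= 2
Affected indices: 2, 3, ..., 5; delta = 13
  P[2]: 15 + 13 = 28
  P[3]: 34 + 13 = 47
  P[4]: 40 + 13 = 53
  P[5]: 53 + 13 = 66

Answer: 2:28 3:47 4:53 5:66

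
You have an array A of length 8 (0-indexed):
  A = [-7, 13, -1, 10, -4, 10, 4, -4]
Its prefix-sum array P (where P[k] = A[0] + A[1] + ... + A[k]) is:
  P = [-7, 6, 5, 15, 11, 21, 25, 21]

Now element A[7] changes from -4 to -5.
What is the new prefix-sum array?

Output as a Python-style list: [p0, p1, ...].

Answer: [-7, 6, 5, 15, 11, 21, 25, 20]

Derivation:
Change: A[7] -4 -> -5, delta = -1
P[k] for k < 7: unchanged (A[7] not included)
P[k] for k >= 7: shift by delta = -1
  P[0] = -7 + 0 = -7
  P[1] = 6 + 0 = 6
  P[2] = 5 + 0 = 5
  P[3] = 15 + 0 = 15
  P[4] = 11 + 0 = 11
  P[5] = 21 + 0 = 21
  P[6] = 25 + 0 = 25
  P[7] = 21 + -1 = 20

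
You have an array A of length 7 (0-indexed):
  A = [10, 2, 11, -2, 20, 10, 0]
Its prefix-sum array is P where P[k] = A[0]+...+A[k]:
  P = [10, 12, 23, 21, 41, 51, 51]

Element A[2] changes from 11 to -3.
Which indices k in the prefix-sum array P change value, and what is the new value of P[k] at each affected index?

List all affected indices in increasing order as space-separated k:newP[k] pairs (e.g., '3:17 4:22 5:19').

Answer: 2:9 3:7 4:27 5:37 6:37

Derivation:
P[k] = A[0] + ... + A[k]
P[k] includes A[2] iff k >= 2
Affected indices: 2, 3, ..., 6; delta = -14
  P[2]: 23 + -14 = 9
  P[3]: 21 + -14 = 7
  P[4]: 41 + -14 = 27
  P[5]: 51 + -14 = 37
  P[6]: 51 + -14 = 37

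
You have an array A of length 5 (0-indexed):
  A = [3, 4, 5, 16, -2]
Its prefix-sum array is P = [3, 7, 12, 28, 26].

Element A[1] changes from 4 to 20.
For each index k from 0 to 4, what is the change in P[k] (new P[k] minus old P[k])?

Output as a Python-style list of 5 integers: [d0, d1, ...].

Answer: [0, 16, 16, 16, 16]

Derivation:
Element change: A[1] 4 -> 20, delta = 16
For k < 1: P[k] unchanged, delta_P[k] = 0
For k >= 1: P[k] shifts by exactly 16
Delta array: [0, 16, 16, 16, 16]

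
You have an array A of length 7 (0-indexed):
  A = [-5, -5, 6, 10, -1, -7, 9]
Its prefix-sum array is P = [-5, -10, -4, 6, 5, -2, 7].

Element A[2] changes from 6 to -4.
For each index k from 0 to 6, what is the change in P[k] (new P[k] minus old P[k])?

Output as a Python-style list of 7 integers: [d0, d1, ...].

Answer: [0, 0, -10, -10, -10, -10, -10]

Derivation:
Element change: A[2] 6 -> -4, delta = -10
For k < 2: P[k] unchanged, delta_P[k] = 0
For k >= 2: P[k] shifts by exactly -10
Delta array: [0, 0, -10, -10, -10, -10, -10]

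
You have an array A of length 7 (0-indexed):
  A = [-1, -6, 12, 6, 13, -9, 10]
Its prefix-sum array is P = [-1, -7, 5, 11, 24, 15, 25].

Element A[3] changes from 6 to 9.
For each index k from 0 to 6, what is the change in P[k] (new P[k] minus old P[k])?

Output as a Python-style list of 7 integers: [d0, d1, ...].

Answer: [0, 0, 0, 3, 3, 3, 3]

Derivation:
Element change: A[3] 6 -> 9, delta = 3
For k < 3: P[k] unchanged, delta_P[k] = 0
For k >= 3: P[k] shifts by exactly 3
Delta array: [0, 0, 0, 3, 3, 3, 3]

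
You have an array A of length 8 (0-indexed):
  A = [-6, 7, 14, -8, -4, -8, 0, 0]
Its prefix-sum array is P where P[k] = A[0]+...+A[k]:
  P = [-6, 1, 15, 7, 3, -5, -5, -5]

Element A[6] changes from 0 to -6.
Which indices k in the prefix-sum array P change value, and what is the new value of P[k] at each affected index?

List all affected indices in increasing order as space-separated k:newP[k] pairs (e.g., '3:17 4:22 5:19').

P[k] = A[0] + ... + A[k]
P[k] includes A[6] iff k >= 6
Affected indices: 6, 7, ..., 7; delta = -6
  P[6]: -5 + -6 = -11
  P[7]: -5 + -6 = -11

Answer: 6:-11 7:-11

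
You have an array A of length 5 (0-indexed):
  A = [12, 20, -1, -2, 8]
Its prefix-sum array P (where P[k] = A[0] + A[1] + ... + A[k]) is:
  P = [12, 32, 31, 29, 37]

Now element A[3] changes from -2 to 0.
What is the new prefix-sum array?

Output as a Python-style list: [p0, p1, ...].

Change: A[3] -2 -> 0, delta = 2
P[k] for k < 3: unchanged (A[3] not included)
P[k] for k >= 3: shift by delta = 2
  P[0] = 12 + 0 = 12
  P[1] = 32 + 0 = 32
  P[2] = 31 + 0 = 31
  P[3] = 29 + 2 = 31
  P[4] = 37 + 2 = 39

Answer: [12, 32, 31, 31, 39]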